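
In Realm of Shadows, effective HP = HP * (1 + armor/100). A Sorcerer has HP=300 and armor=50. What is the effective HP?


EHP = 300 * (1 + 50/100)
= 300 * (1 + 0.5)
= 300 * 1.5
= 450.0

450.0 EHP


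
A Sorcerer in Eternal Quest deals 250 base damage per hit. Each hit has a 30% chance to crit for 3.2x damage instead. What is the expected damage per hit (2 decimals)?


E[dmg] = base * (1 + crit_chance * (crit_mult - 1))
cc as decimal = 30/100 = 0.3
cm - 1 = 3.2 - 1 = 2.2
Bonus factor = 0.3 * 2.2 = 0.66
Total multiplier = 1 + 0.66 = 1.66
Expected damage = 250 * 1.66 = 415.00

415.00 damage


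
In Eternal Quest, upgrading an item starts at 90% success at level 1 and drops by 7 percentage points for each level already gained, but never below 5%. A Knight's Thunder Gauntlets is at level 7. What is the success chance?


raw_rate = 90 - 7 * (7 - 1)
= 90 - 7 * 6
= 90 - 42
= 48
Apply floor: max(48, 5) = 48%

48%


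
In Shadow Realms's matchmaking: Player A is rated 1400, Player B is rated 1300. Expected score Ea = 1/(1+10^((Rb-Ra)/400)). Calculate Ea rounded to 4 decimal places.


Elo expected score: Ea = 1/(1 + 10^((Rb-Ra)/400))
Rb - Ra = 1300 - 1400 = -100
(Rb-Ra)/400 = -100/400 = -0.25
10^-0.25 = 0.562341
Ea = 1/(1 + 0.562341) = 1/1.562341 = 0.6401

0.6401


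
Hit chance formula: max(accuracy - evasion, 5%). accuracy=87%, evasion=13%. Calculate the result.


accuracy - evasion = 87 - 13 = 74
Apply floor: max(74, 5) = 74
Hit chance = 74%

74%


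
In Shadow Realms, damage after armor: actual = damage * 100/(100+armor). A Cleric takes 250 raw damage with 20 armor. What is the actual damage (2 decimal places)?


actual = 250 * 100 / (100 + 20)
= 250 * 100 / 120
= 25000 / 120
= 208.33

208.33 damage


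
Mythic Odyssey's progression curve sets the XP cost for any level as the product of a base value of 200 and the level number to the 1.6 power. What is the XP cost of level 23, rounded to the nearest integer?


XP = 200 * level^1.6
Substitute level = 23:
XP = 200 * 23^1.6
= 200 * 150.9262
= 30185

30185 XP


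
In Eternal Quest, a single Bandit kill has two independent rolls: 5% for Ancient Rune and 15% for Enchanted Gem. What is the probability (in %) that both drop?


For independent events, P(both) = P(A) * P(B)
= 5% * 15%
= 75 / 100 %
= 0.75%

0.75%


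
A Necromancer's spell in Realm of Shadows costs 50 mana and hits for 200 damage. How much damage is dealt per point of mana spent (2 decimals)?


Efficiency = damage / mana
= 200 / 50
= 4.00

4.00 dmg/mana


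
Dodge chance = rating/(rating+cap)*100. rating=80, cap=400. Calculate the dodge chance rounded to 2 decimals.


dodge% = 80 / (80 + 400) * 100
= 80 / 480 * 100
= 0.166667 * 100
= 16.67%

16.67%


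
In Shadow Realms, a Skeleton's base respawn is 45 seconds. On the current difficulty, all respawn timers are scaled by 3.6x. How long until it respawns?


Respawn time = base * multiplier
= 45 * 3.6
= 162.0 seconds

162.0 seconds


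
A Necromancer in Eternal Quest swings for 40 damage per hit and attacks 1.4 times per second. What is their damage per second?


DPS = damage * attack_speed
= 40 * 1.4
= 56.0

56.0 DPS


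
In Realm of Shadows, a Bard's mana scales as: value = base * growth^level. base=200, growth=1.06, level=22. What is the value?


value = base * growth^level
= 200 * 1.06^22
= 200 * 3.603537
= 720.71

720.71 mana


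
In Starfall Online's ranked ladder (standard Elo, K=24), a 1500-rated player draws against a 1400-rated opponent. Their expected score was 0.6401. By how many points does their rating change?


Elo update: delta = K * (S - Ea), where S = 0.5 (draws)
S - Ea = 0.5 - 0.6401 = -0.1401
Rating change = 24 * -0.1401
= -3.36

-3.36 rating points


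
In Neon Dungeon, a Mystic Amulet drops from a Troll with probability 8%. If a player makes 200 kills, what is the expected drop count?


Expected drops = kills * (drop_rate / 100)
= 200 * (8 / 100)
= 200 * 0.08
= 16.0

16.0 drops


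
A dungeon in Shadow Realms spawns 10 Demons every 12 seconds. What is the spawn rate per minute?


Spawns per minute = count * (60 / interval)
= 10 * (60 / 12)
= 10 * 5.0
= 50.0

50.0 per minute


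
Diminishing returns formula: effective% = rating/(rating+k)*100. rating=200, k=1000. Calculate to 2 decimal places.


effective% = rating / (rating + k) * 100
= 200 / (200 + 1000) * 100
= 200 / 1200 * 100
= 0.166667 * 100
= 16.67%

16.67%


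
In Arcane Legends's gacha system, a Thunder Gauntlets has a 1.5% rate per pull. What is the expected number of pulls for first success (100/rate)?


Expected pulls for a geometric distribution = 1/p = 100 / rate%
= 100 / 1.5
= 66.67

66.67 pulls


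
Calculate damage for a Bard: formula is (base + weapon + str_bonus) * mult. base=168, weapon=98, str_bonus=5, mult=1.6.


Sum base + weapon + str = 168 + 98 + 5 = 271
Multiply by 1.6:
271 * 1.6 = 433.6

433.6 damage


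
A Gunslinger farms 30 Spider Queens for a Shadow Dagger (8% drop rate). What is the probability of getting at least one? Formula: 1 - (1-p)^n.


P(at least one) = 1 - P(none) = 1 - (1-p)^n
p = 8/100 = 0.08
1 - p = 0.92
(1 - p)^30 = 0.92^30 = 0.081966
P(at least one) = 1 - 0.081966 = 0.9180

0.9180


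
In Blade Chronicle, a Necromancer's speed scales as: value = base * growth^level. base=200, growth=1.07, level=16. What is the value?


value = base * growth^level
= 200 * 1.07^16
= 200 * 2.952164
= 590.43

590.43 speed


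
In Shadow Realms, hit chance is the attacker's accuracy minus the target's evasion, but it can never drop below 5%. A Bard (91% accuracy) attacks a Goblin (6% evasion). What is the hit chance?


accuracy - evasion = 91 - 6 = 85
Apply floor: max(85, 5) = 85
Hit chance = 85%

85%


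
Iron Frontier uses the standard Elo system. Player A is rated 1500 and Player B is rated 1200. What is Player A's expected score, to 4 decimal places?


Elo expected score: Ea = 1/(1 + 10^((Rb-Ra)/400))
Rb - Ra = 1200 - 1500 = -300
(Rb-Ra)/400 = -300/400 = -0.75
10^-0.75 = 0.177828
Ea = 1/(1 + 0.177828) = 1/1.177828 = 0.8490

0.8490


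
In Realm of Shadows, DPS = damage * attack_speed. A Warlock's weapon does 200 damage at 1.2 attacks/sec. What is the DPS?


DPS = damage * attack_speed
= 200 * 1.2
= 240.0

240.0 DPS


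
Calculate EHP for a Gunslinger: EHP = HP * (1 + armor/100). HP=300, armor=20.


EHP = 300 * (1 + 20/100)
= 300 * (1 + 0.2)
= 300 * 1.2
= 360.0

360.0 EHP


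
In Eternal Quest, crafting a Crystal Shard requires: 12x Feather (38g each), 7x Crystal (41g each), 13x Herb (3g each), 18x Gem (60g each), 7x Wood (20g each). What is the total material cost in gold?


Cost breakdown:
  Feather: 12 * 38 = 456
  Crystal: 7 * 41 = 287
  Herb: 13 * 3 = 39
  Gem: 18 * 60 = 1080
  Wood: 7 * 20 = 140
Total = 456 + 287 + 39 + 1080 + 140 = 2002

2002 gold


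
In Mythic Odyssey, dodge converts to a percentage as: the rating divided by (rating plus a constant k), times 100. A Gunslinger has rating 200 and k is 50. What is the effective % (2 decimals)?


effective% = rating / (rating + k) * 100
= 200 / (200 + 50) * 100
= 200 / 250 * 100
= 0.8 * 100
= 80.00%

80.00%


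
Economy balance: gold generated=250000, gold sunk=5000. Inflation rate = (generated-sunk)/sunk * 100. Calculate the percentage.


Net gold = 250000 - 5000 = 245000
Inflation rate = net / sunk * 100 = 245000 / 5000 * 100
= 49.0 * 100
= 4900.00%

4900.00%


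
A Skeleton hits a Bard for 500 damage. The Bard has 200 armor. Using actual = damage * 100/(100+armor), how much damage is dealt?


actual = 500 * 100 / (100 + 200)
= 500 * 100 / 300
= 50000 / 300
= 166.67

166.67 damage


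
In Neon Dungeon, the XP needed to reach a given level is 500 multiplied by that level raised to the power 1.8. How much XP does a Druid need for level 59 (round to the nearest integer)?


XP = 500 * level^1.8
Substitute level = 59:
XP = 500 * 59^1.8
= 500 * 1540.0457
= 770023

770023 XP


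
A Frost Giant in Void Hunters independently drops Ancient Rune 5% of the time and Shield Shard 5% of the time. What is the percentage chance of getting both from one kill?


For independent events, P(both) = P(A) * P(B)
= 5% * 5%
= 25 / 100 %
= 0.25%

0.25%


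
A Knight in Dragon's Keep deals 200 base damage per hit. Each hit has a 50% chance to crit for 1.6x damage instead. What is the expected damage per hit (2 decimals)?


E[dmg] = base * (1 + crit_chance * (crit_mult - 1))
cc as decimal = 50/100 = 0.5
cm - 1 = 1.6 - 1 = 0.6
Bonus factor = 0.5 * 0.6 = 0.3
Total multiplier = 1 + 0.3 = 1.3
Expected damage = 200 * 1.3 = 260.00

260.00 damage


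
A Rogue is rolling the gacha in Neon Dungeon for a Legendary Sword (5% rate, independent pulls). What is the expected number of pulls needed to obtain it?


Expected pulls for a geometric distribution = 1/p = 100 / rate%
= 100 / 5
= 20.0

20.0 pulls


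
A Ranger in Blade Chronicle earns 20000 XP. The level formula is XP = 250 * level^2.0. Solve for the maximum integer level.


XP = 250 * level^2.0, so level = (XP / 250)^(1/2.0)
= (20000 / 250)^(1/2.0)
= 80.0^0.5
= 8.9443
Floor: level = 8

level 8


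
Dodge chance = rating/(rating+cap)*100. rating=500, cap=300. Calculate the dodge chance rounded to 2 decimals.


dodge% = 500 / (500 + 300) * 100
= 500 / 800 * 100
= 0.625 * 100
= 62.50%

62.50%


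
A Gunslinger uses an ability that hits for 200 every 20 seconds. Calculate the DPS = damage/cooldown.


DPS = damage / cooldown
= 200 / 20
= 10.00

10.00 DPS


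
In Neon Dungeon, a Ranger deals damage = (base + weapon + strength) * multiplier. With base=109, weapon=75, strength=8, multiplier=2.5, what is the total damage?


Sum base + weapon + str = 109 + 75 + 8 = 192
Multiply by 2.5:
192 * 2.5 = 480.0

480.0 damage


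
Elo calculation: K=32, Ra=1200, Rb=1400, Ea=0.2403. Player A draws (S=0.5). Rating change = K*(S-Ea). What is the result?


Elo update: delta = K * (S - Ea), where S = 0.5 (draws)
S - Ea = 0.5 - 0.2403 = 0.2597
Rating change = 32 * 0.2597
= 8.31

8.31 rating points


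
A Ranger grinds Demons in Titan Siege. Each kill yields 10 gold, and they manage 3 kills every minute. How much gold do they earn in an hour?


Gold per minute = 10 * 3 = 30
Gold per hour = 30 * 60 = 1800

1800 gold/hour


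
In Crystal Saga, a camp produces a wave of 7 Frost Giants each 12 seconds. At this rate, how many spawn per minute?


Spawns per minute = count * (60 / interval)
= 7 * (60 / 12)
= 7 * 5.0
= 35.0

35.0 per minute


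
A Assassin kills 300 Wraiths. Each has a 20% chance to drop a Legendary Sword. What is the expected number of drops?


Expected drops = kills * (drop_rate / 100)
= 300 * (20 / 100)
= 300 * 0.2
= 60.0

60.0 drops


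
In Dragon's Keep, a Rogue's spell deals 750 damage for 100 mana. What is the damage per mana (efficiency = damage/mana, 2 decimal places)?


Efficiency = damage / mana
= 750 / 100
= 7.50

7.50 dmg/mana


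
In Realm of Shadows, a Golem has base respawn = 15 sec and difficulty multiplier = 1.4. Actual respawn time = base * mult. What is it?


Respawn time = base * multiplier
= 15 * 1.4
= 21.0 seconds

21.0 seconds


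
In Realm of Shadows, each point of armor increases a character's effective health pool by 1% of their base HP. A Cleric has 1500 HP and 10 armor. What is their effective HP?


EHP = 1500 * (1 + 10/100)
= 1500 * (1 + 0.1)
= 1500 * 1.1
= 1650.0

1650.0 EHP


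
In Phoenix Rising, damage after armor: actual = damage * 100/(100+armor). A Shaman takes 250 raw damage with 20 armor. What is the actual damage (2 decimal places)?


actual = 250 * 100 / (100 + 20)
= 250 * 100 / 120
= 25000 / 120
= 208.33

208.33 damage


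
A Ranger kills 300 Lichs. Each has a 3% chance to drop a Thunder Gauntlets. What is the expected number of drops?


Expected drops = kills * (drop_rate / 100)
= 300 * (3 / 100)
= 300 * 0.03
= 9.0

9.0 drops


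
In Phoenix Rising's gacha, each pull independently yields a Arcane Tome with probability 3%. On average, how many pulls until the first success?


Expected pulls for a geometric distribution = 1/p = 100 / rate%
= 100 / 3
= 33.33

33.33 pulls


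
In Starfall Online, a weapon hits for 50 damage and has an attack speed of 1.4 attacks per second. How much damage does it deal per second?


DPS = damage * attack_speed
= 50 * 1.4
= 70.0

70.0 DPS


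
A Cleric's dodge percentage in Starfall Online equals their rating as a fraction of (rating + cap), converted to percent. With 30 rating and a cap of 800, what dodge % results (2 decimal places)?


dodge% = 30 / (30 + 800) * 100
= 30 / 830 * 100
= 0.036145 * 100
= 3.61%

3.61%


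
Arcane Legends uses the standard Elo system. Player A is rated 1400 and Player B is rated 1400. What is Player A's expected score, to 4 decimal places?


Elo expected score: Ea = 1/(1 + 10^((Rb-Ra)/400))
Rb - Ra = 1400 - 1400 = 0
(Rb-Ra)/400 = 0/400 = 0.0
10^0.0 = 1.0
Ea = 1/(1 + 1.0) = 1/2.0 = 0.5000

0.5000


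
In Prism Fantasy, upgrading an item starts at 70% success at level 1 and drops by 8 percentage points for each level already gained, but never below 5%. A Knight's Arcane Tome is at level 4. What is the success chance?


raw_rate = 70 - 8 * (4 - 1)
= 70 - 8 * 3
= 70 - 24
= 46
Apply floor: max(46, 5) = 46%

46%


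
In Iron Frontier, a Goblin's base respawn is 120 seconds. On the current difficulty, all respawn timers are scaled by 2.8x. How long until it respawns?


Respawn time = base * multiplier
= 120 * 2.8
= 336.0 seconds

336.0 seconds


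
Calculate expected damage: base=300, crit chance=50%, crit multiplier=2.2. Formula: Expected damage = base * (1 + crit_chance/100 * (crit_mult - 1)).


E[dmg] = base * (1 + crit_chance * (crit_mult - 1))
cc as decimal = 50/100 = 0.5
cm - 1 = 2.2 - 1 = 1.2
Bonus factor = 0.5 * 1.2 = 0.6
Total multiplier = 1 + 0.6 = 1.6
Expected damage = 300 * 1.6 = 480.00

480.00 damage


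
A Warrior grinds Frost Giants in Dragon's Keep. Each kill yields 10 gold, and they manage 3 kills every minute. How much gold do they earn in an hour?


Gold per minute = 10 * 3 = 30
Gold per hour = 30 * 60 = 1800

1800 gold/hour


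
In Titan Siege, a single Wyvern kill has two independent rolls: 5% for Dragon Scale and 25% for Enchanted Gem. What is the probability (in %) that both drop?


For independent events, P(both) = P(A) * P(B)
= 5% * 25%
= 125 / 100 %
= 1.25%

1.25%


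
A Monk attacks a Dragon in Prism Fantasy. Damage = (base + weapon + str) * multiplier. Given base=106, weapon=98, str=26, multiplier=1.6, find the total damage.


Sum base + weapon + str = 106 + 98 + 26 = 230
Multiply by 1.6:
230 * 1.6 = 368.0

368.0 damage


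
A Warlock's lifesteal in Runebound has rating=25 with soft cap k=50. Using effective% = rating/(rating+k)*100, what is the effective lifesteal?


effective% = rating / (rating + k) * 100
= 25 / (25 + 50) * 100
= 25 / 75 * 100
= 0.333333 * 100
= 33.33%

33.33%


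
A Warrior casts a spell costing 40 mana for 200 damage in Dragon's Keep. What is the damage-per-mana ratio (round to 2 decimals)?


Efficiency = damage / mana
= 200 / 40
= 5.00

5.00 dmg/mana


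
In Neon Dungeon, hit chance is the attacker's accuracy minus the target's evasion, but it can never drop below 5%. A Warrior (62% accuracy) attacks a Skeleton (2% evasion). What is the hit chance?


accuracy - evasion = 62 - 2 = 60
Apply floor: max(60, 5) = 60
Hit chance = 60%

60%


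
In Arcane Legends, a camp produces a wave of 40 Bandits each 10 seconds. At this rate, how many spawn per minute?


Spawns per minute = count * (60 / interval)
= 40 * (60 / 10)
= 40 * 6.0
= 240.0

240.0 per minute


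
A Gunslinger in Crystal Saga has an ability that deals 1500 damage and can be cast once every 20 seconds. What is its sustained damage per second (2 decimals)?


DPS = damage / cooldown
= 1500 / 20
= 75.00

75.00 DPS


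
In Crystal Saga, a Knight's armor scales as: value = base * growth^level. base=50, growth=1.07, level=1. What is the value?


value = base * growth^level
= 50 * 1.07^1
= 50 * 1.07
= 53.50

53.50 armor


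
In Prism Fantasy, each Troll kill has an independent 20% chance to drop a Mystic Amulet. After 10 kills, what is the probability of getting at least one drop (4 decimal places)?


P(at least one) = 1 - P(none) = 1 - (1-p)^n
p = 20/100 = 0.2
1 - p = 0.8
(1 - p)^10 = 0.8^10 = 0.107374
P(at least one) = 1 - 0.107374 = 0.8926

0.8926


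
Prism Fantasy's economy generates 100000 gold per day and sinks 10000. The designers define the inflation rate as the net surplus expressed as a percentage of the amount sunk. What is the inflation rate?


Net gold = 100000 - 10000 = 90000
Inflation rate = net / sunk * 100 = 90000 / 10000 * 100
= 9.0 * 100
= 900.00%

900.00%


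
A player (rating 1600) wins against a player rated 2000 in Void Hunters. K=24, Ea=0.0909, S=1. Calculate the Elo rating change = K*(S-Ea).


Elo update: delta = K * (S - Ea), where S = 1 (wins)
S - Ea = 1 - 0.0909 = 0.9091
Rating change = 24 * 0.9091
= 21.82

21.82 rating points


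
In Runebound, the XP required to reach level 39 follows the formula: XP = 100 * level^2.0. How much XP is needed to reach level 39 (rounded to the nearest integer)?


XP = 100 * level^2.0
Substitute level = 39:
XP = 100 * 39^2.0
= 100 * 1521.0
= 152100

152100 XP


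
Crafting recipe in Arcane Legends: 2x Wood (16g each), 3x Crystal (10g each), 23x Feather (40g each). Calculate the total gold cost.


Cost breakdown:
  Wood: 2 * 16 = 32
  Crystal: 3 * 10 = 30
  Feather: 23 * 40 = 920
Total = 32 + 30 + 920 = 982

982 gold


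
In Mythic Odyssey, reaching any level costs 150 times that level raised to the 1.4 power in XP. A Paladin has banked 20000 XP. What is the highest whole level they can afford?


XP = 150 * level^1.4, so level = (XP / 150)^(1/1.4)
= (20000 / 150)^(1/1.4)
= 133.3333^0.7143
= 32.9468
Floor: level = 32

level 32


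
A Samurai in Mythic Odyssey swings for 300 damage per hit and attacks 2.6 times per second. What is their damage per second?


DPS = damage * attack_speed
= 300 * 2.6
= 780.0

780.0 DPS


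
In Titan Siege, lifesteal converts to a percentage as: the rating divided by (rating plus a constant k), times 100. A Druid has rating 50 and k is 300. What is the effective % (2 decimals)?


effective% = rating / (rating + k) * 100
= 50 / (50 + 300) * 100
= 50 / 350 * 100
= 0.142857 * 100
= 14.29%

14.29%


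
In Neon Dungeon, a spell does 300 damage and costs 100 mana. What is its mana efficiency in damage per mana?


Efficiency = damage / mana
= 300 / 100
= 3.00

3.00 dmg/mana


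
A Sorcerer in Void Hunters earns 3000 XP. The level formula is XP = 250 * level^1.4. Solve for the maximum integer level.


XP = 250 * level^1.4, so level = (XP / 250)^(1/1.4)
= (3000 / 250)^(1/1.4)
= 12.0^0.7143
= 5.8999
Floor: level = 5

level 5


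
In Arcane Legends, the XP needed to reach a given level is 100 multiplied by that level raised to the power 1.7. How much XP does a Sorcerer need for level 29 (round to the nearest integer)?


XP = 100 * level^1.7
Substitute level = 29:
XP = 100 * 29^1.7
= 100 * 306.2504
= 30625

30625 XP


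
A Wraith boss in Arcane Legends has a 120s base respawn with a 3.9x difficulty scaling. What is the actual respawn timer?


Respawn time = base * multiplier
= 120 * 3.9
= 468.0 seconds

468.0 seconds


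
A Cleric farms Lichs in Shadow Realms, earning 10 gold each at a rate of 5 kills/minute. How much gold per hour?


Gold per minute = 10 * 5 = 50
Gold per hour = 50 * 60 = 3000

3000 gold/hour


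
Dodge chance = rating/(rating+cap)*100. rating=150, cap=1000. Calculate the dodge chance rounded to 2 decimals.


dodge% = 150 / (150 + 1000) * 100
= 150 / 1150 * 100
= 0.130435 * 100
= 13.04%

13.04%


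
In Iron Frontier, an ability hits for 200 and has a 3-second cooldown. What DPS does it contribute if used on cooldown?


DPS = damage / cooldown
= 200 / 3
= 66.67

66.67 DPS


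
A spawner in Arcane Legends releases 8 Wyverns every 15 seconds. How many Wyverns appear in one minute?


Spawns per minute = count * (60 / interval)
= 8 * (60 / 15)
= 8 * 4.0
= 32.0

32.0 per minute


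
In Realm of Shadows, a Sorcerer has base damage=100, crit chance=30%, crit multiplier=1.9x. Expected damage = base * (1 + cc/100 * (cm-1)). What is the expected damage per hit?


E[dmg] = base * (1 + crit_chance * (crit_mult - 1))
cc as decimal = 30/100 = 0.3
cm - 1 = 1.9 - 1 = 0.9
Bonus factor = 0.3 * 0.9 = 0.27
Total multiplier = 1 + 0.27 = 1.27
Expected damage = 100 * 1.27 = 127.00

127.00 damage


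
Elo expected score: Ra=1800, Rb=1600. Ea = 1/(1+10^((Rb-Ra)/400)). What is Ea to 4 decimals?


Elo expected score: Ea = 1/(1 + 10^((Rb-Ra)/400))
Rb - Ra = 1600 - 1800 = -200
(Rb-Ra)/400 = -200/400 = -0.5
10^-0.5 = 0.316228
Ea = 1/(1 + 0.316228) = 1/1.316228 = 0.7597

0.7597


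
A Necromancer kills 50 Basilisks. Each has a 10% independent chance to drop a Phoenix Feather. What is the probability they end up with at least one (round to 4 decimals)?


P(at least one) = 1 - P(none) = 1 - (1-p)^n
p = 10/100 = 0.1
1 - p = 0.9
(1 - p)^50 = 0.9^50 = 0.005154
P(at least one) = 1 - 0.005154 = 0.9948

0.9948


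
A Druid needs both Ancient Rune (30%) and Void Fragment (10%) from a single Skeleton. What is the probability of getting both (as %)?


For independent events, P(both) = P(A) * P(B)
= 30% * 10%
= 300 / 100 %
= 3.0%

3.0%


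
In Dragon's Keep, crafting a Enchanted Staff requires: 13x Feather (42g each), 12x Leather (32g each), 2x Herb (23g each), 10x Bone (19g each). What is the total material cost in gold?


Cost breakdown:
  Feather: 13 * 42 = 546
  Leather: 12 * 32 = 384
  Herb: 2 * 23 = 46
  Bone: 10 * 19 = 190
Total = 546 + 384 + 46 + 190 = 1166

1166 gold


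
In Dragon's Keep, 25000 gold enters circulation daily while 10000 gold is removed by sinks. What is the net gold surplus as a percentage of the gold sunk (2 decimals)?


Net gold = 25000 - 10000 = 15000
Inflation rate = net / sunk * 100 = 15000 / 10000 * 100
= 1.5 * 100
= 150.00%

150.00%


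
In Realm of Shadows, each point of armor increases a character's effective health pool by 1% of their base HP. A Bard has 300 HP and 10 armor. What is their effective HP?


EHP = 300 * (1 + 10/100)
= 300 * (1 + 0.1)
= 300 * 1.1
= 330.0

330.0 EHP


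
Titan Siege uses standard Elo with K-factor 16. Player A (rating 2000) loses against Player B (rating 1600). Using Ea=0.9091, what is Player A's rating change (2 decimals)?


Elo update: delta = K * (S - Ea), where S = 0 (loses)
S - Ea = 0 - 0.9091 = -0.9091
Rating change = 16 * -0.9091
= -14.55

-14.55 rating points


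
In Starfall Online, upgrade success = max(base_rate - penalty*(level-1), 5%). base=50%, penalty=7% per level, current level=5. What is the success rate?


raw_rate = 50 - 7 * (5 - 1)
= 50 - 7 * 4
= 50 - 28
= 22
Apply floor: max(22, 5) = 22%

22%


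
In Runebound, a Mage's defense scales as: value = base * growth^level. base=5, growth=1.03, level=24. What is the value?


value = base * growth^level
= 5 * 1.03^24
= 5 * 2.032794
= 10.16

10.16 defense


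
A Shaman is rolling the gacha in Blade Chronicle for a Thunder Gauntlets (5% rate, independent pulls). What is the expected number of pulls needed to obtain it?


Expected pulls for a geometric distribution = 1/p = 100 / rate%
= 100 / 5
= 20.0

20.0 pulls


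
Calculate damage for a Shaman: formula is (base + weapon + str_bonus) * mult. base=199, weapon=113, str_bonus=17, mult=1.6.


Sum base + weapon + str = 199 + 113 + 17 = 329
Multiply by 1.6:
329 * 1.6 = 526.4

526.4 damage


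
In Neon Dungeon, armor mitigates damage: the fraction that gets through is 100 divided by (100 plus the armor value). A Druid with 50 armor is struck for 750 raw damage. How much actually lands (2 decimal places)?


actual = 750 * 100 / (100 + 50)
= 750 * 100 / 150
= 75000 / 150
= 500.00

500.00 damage


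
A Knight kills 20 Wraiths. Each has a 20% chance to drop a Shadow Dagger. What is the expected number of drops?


Expected drops = kills * (drop_rate / 100)
= 20 * (20 / 100)
= 20 * 0.2
= 4.0

4.0 drops


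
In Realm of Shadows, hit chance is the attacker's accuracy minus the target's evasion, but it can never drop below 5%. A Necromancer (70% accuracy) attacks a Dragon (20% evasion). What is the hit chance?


accuracy - evasion = 70 - 20 = 50
Apply floor: max(50, 5) = 50
Hit chance = 50%

50%


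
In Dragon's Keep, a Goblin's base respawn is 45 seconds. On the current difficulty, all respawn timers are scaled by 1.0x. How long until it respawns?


Respawn time = base * multiplier
= 45 * 1.0
= 45.0 seconds

45.0 seconds


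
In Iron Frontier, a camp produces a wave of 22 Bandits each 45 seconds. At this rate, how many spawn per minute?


Spawns per minute = count * (60 / interval)
= 22 * (60 / 45)
= 22 * 1.3333
= 29.33

29.33 per minute


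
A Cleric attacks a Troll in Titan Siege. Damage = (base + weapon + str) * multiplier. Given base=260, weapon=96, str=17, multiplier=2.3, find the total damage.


Sum base + weapon + str = 260 + 96 + 17 = 373
Multiply by 2.3:
373 * 2.3 = 857.9

857.9 damage


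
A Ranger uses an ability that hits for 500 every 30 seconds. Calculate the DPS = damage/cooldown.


DPS = damage / cooldown
= 500 / 30
= 16.67

16.67 DPS


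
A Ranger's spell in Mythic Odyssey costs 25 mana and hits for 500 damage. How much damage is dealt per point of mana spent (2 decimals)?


Efficiency = damage / mana
= 500 / 25
= 20.00

20.00 dmg/mana


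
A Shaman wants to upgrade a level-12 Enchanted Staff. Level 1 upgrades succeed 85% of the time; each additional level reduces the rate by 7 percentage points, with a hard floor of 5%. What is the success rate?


raw_rate = 85 - 7 * (12 - 1)
= 85 - 7 * 11
= 85 - 77
= 8
Apply floor: max(8, 5) = 8%

8%


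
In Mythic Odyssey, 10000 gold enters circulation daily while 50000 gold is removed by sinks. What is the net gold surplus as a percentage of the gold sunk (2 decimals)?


Net gold = 10000 - 50000 = -40000
Inflation rate = net / sunk * 100 = -40000 / 50000 * 100
= -0.8 * 100
= -80.00%

-80.00%


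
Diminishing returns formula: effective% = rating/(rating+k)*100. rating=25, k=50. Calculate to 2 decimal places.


effective% = rating / (rating + k) * 100
= 25 / (25 + 50) * 100
= 25 / 75 * 100
= 0.333333 * 100
= 33.33%

33.33%


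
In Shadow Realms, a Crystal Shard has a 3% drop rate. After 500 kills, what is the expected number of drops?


Expected drops = kills * (drop_rate / 100)
= 500 * (3 / 100)
= 500 * 0.03
= 15.0

15.0 drops


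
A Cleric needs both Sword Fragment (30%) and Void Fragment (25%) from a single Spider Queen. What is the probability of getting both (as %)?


For independent events, P(both) = P(A) * P(B)
= 30% * 25%
= 750 / 100 %
= 7.5%

7.5%


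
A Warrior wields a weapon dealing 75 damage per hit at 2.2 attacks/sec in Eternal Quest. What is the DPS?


DPS = damage * attack_speed
= 75 * 2.2
= 165.0

165.0 DPS


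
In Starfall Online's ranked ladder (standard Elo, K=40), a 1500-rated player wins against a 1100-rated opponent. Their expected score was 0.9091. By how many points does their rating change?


Elo update: delta = K * (S - Ea), where S = 1 (wins)
S - Ea = 1 - 0.9091 = 0.0909
Rating change = 40 * 0.0909
= 3.64

3.64 rating points


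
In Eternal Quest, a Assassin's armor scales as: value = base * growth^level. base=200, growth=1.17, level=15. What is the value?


value = base * growth^level
= 200 * 1.17^15
= 200 * 10.538721
= 2107.74

2107.74 armor


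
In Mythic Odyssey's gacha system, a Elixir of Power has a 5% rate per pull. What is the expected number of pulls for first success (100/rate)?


Expected pulls for a geometric distribution = 1/p = 100 / rate%
= 100 / 5
= 20.0

20.0 pulls


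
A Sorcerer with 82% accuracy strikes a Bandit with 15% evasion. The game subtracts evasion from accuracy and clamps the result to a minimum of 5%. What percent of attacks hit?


accuracy - evasion = 82 - 15 = 67
Apply floor: max(67, 5) = 67
Hit chance = 67%

67%


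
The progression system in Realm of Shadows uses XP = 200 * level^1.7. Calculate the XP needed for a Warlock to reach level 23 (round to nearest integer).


XP = 200 * level^1.7
Substitute level = 23:
XP = 200 * 23^1.7
= 200 * 206.5082
= 41302

41302 XP


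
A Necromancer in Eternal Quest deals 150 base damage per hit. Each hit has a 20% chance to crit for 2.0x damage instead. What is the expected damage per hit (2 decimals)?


E[dmg] = base * (1 + crit_chance * (crit_mult - 1))
cc as decimal = 20/100 = 0.2
cm - 1 = 2.0 - 1 = 1.0
Bonus factor = 0.2 * 1.0 = 0.2
Total multiplier = 1 + 0.2 = 1.2
Expected damage = 150 * 1.2 = 180.00

180.00 damage


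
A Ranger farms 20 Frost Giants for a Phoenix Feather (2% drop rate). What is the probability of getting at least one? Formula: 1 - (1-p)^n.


P(at least one) = 1 - P(none) = 1 - (1-p)^n
p = 2/100 = 0.02
1 - p = 0.98
(1 - p)^20 = 0.98^20 = 0.667608
P(at least one) = 1 - 0.667608 = 0.3324

0.3324


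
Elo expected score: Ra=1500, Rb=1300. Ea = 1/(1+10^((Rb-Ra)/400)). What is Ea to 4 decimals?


Elo expected score: Ea = 1/(1 + 10^((Rb-Ra)/400))
Rb - Ra = 1300 - 1500 = -200
(Rb-Ra)/400 = -200/400 = -0.5
10^-0.5 = 0.316228
Ea = 1/(1 + 0.316228) = 1/1.316228 = 0.7597

0.7597


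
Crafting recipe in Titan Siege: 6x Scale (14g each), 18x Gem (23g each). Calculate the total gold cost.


Cost breakdown:
  Scale: 6 * 14 = 84
  Gem: 18 * 23 = 414
Total = 84 + 414 = 498

498 gold


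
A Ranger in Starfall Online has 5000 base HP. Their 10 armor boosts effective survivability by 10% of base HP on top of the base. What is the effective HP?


EHP = 5000 * (1 + 10/100)
= 5000 * (1 + 0.1)
= 5000 * 1.1
= 5500.0

5500.0 EHP


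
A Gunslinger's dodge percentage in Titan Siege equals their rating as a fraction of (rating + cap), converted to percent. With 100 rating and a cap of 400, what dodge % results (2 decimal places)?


dodge% = 100 / (100 + 400) * 100
= 100 / 500 * 100
= 0.2 * 100
= 20.00%

20.00%


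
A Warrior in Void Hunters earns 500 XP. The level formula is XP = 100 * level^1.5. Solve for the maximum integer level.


XP = 100 * level^1.5, so level = (XP / 100)^(1/1.5)
= (500 / 100)^(1/1.5)
= 5.0^0.6667
= 2.924
Floor: level = 2

level 2


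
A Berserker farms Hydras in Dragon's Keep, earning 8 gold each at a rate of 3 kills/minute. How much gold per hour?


Gold per minute = 8 * 3 = 24
Gold per hour = 24 * 60 = 1440

1440 gold/hour


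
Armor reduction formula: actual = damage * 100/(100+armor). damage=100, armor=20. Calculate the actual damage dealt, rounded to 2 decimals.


actual = 100 * 100 / (100 + 20)
= 100 * 100 / 120
= 10000 / 120
= 83.33

83.33 damage


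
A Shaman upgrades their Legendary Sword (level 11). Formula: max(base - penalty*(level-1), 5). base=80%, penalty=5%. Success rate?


raw_rate = 80 - 5 * (11 - 1)
= 80 - 5 * 10
= 80 - 50
= 30
Apply floor: max(30, 5) = 30%

30%


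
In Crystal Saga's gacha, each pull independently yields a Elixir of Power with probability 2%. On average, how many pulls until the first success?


Expected pulls for a geometric distribution = 1/p = 100 / rate%
= 100 / 2
= 50.0

50.0 pulls


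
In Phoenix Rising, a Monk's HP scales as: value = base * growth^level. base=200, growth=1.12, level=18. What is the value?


value = base * growth^level
= 200 * 1.12^18
= 200 * 7.689966
= 1537.99

1537.99 HP


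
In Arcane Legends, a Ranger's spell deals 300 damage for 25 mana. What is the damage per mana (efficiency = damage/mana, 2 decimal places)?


Efficiency = damage / mana
= 300 / 25
= 12.00

12.00 dmg/mana


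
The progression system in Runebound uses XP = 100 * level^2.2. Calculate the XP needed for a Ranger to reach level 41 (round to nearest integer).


XP = 100 * level^2.2
Substitute level = 41:
XP = 100 * 41^2.2
= 100 * 3532.8442
= 353284

353284 XP


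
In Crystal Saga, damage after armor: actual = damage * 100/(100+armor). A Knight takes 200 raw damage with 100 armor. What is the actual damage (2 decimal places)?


actual = 200 * 100 / (100 + 100)
= 200 * 100 / 200
= 20000 / 200
= 100.00

100.00 damage


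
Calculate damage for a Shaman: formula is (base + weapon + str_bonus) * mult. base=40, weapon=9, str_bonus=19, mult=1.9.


Sum base + weapon + str = 40 + 9 + 19 = 68
Multiply by 1.9:
68 * 1.9 = 129.2

129.2 damage


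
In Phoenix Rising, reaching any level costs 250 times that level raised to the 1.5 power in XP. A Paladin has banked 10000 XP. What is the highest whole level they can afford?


XP = 250 * level^1.5, so level = (XP / 250)^(1/1.5)
= (10000 / 250)^(1/1.5)
= 40.0^0.6667
= 11.6961
Floor: level = 11

level 11


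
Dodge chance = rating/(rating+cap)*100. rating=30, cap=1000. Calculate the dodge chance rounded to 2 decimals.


dodge% = 30 / (30 + 1000) * 100
= 30 / 1030 * 100
= 0.029126 * 100
= 2.91%

2.91%


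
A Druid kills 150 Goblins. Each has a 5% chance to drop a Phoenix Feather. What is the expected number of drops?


Expected drops = kills * (drop_rate / 100)
= 150 * (5 / 100)
= 150 * 0.05
= 7.5

7.5 drops


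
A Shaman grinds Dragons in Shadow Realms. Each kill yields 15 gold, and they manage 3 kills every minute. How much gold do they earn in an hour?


Gold per minute = 15 * 3 = 45
Gold per hour = 45 * 60 = 2700

2700 gold/hour


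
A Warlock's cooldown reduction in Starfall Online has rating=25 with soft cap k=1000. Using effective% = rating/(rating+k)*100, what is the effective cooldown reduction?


effective% = rating / (rating + k) * 100
= 25 / (25 + 1000) * 100
= 25 / 1025 * 100
= 0.02439 * 100
= 2.44%

2.44%


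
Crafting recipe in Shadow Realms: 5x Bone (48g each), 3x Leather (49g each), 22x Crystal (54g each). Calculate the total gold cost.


Cost breakdown:
  Bone: 5 * 48 = 240
  Leather: 3 * 49 = 147
  Crystal: 22 * 54 = 1188
Total = 240 + 147 + 1188 = 1575

1575 gold


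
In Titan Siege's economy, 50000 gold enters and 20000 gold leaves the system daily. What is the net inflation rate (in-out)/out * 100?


Net gold = 50000 - 20000 = 30000
Inflation rate = net / sunk * 100 = 30000 / 20000 * 100
= 1.5 * 100
= 150.00%

150.00%


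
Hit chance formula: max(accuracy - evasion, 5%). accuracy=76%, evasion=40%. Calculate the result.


accuracy - evasion = 76 - 40 = 36
Apply floor: max(36, 5) = 36
Hit chance = 36%

36%


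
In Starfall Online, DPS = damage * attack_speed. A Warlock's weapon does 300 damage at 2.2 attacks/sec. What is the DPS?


DPS = damage * attack_speed
= 300 * 2.2
= 660.0

660.0 DPS


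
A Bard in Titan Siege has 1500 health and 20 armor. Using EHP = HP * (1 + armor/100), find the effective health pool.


EHP = 1500 * (1 + 20/100)
= 1500 * (1 + 0.2)
= 1500 * 1.2
= 1800.0

1800.0 EHP


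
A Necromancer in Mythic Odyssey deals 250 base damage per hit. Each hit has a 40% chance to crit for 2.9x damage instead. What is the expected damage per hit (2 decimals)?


E[dmg] = base * (1 + crit_chance * (crit_mult - 1))
cc as decimal = 40/100 = 0.4
cm - 1 = 2.9 - 1 = 1.9
Bonus factor = 0.4 * 1.9 = 0.76
Total multiplier = 1 + 0.76 = 1.76
Expected damage = 250 * 1.76 = 440.00

440.00 damage


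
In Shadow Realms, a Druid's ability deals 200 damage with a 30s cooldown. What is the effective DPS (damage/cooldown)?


DPS = damage / cooldown
= 200 / 30
= 6.67

6.67 DPS


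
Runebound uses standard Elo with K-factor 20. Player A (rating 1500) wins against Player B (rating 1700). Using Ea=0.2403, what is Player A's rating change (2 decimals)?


Elo update: delta = K * (S - Ea), where S = 1 (wins)
S - Ea = 1 - 0.2403 = 0.7597
Rating change = 20 * 0.7597
= 15.19

15.19 rating points


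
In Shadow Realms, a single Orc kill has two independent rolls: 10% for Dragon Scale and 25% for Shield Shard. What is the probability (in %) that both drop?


For independent events, P(both) = P(A) * P(B)
= 10% * 25%
= 250 / 100 %
= 2.5%

2.5%


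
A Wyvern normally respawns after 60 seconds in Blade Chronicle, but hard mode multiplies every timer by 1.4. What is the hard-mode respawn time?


Respawn time = base * multiplier
= 60 * 1.4
= 84.0 seconds

84.0 seconds


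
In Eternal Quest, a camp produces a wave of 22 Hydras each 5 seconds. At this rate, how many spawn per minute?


Spawns per minute = count * (60 / interval)
= 22 * (60 / 5)
= 22 * 12.0
= 264.0

264.0 per minute


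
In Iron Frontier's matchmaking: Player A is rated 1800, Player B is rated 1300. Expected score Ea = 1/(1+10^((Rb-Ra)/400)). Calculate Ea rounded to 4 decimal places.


Elo expected score: Ea = 1/(1 + 10^((Rb-Ra)/400))
Rb - Ra = 1300 - 1800 = -500
(Rb-Ra)/400 = -500/400 = -1.25
10^-1.25 = 0.056234
Ea = 1/(1 + 0.056234) = 1/1.056234 = 0.9468

0.9468


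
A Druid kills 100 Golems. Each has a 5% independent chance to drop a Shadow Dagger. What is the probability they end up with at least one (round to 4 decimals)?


P(at least one) = 1 - P(none) = 1 - (1-p)^n
p = 5/100 = 0.05
1 - p = 0.95
(1 - p)^100 = 0.95^100 = 0.005921
P(at least one) = 1 - 0.005921 = 0.9941

0.9941


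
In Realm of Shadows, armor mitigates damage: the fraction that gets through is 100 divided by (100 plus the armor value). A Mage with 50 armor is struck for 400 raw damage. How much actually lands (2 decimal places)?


actual = 400 * 100 / (100 + 50)
= 400 * 100 / 150
= 40000 / 150
= 266.67

266.67 damage


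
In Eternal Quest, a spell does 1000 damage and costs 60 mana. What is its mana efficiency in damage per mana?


Efficiency = damage / mana
= 1000 / 60
= 16.67

16.67 dmg/mana


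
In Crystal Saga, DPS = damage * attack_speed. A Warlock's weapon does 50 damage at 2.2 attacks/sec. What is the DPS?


DPS = damage * attack_speed
= 50 * 2.2
= 110.0

110.0 DPS


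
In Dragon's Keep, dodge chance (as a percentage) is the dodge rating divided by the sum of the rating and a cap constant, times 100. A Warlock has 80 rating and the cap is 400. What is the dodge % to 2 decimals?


dodge% = 80 / (80 + 400) * 100
= 80 / 480 * 100
= 0.166667 * 100
= 16.67%

16.67%


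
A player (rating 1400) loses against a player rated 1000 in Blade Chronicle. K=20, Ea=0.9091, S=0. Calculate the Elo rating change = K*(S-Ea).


Elo update: delta = K * (S - Ea), where S = 0 (loses)
S - Ea = 0 - 0.9091 = -0.9091
Rating change = 20 * -0.9091
= -18.18

-18.18 rating points


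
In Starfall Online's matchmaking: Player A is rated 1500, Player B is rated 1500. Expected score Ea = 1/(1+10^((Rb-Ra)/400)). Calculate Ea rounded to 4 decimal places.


Elo expected score: Ea = 1/(1 + 10^((Rb-Ra)/400))
Rb - Ra = 1500 - 1500 = 0
(Rb-Ra)/400 = 0/400 = 0.0
10^0.0 = 1.0
Ea = 1/(1 + 1.0) = 1/2.0 = 0.5000

0.5000


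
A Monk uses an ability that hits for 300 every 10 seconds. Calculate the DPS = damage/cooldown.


DPS = damage / cooldown
= 300 / 10
= 30.00

30.00 DPS


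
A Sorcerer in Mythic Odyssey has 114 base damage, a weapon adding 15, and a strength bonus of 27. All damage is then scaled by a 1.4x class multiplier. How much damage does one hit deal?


Sum base + weapon + str = 114 + 15 + 27 = 156
Multiply by 1.4:
156 * 1.4 = 218.4

218.4 damage


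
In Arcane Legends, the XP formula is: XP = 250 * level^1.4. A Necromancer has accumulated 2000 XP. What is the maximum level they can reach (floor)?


XP = 250 * level^1.4, so level = (XP / 250)^(1/1.4)
= (2000 / 250)^(1/1.4)
= 8.0^0.7143
= 4.4164
Floor: level = 4

level 4


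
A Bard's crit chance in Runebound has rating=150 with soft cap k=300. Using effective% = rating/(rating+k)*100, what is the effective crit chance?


effective% = rating / (rating + k) * 100
= 150 / (150 + 300) * 100
= 150 / 450 * 100
= 0.333333 * 100
= 33.33%

33.33%
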